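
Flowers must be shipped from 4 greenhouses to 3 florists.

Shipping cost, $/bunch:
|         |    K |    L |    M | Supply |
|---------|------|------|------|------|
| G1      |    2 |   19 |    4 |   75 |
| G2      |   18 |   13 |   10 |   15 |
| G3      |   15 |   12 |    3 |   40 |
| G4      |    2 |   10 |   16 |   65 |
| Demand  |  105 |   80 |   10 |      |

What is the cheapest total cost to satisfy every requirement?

A cheapest plan:
  G1–K: 75 × $2 = $150
  G2–L: 15 × $13 = $195
  G3–L: 30 × $12 = $360
  G3–M: 10 × $3 = $30
  G4–K: 30 × $2 = $60
  G4–L: 35 × $10 = $350
Total = 150 + 195 + 360 + 30 + 60 + 350 = $1145.

1145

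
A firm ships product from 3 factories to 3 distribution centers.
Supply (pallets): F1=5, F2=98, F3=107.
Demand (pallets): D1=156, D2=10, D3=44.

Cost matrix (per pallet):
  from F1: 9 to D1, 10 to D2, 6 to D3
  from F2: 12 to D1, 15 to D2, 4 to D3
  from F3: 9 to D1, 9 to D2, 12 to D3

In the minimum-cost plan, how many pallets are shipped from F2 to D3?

Solving gives:
  F1–D1: 5 × 9 = 45
  F2–D1: 54 × 12 = 648
  F2–D3: 44 × 4 = 176
  F3–D1: 97 × 9 = 873
  F3–D2: 10 × 9 = 90
Total cost = 1832.
So F2→D3 carries 44 pallets.

44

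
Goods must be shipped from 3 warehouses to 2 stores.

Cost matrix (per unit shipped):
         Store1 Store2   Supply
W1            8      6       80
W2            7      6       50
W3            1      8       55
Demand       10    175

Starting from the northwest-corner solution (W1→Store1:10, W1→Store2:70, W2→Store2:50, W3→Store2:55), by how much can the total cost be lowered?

90

Current plan cost = 10·8 + 70·6 + 50·6 + 55·8 = 1240.
Optimal plan:
  W1–Store2: 80 × 6 = 480
  W2–Store2: 50 × 6 = 300
  W3–Store1: 10 × 1 = 10
  W3–Store2: 45 × 8 = 360
Optimal cost = 1150.
Saving = 1240 − 1150 = 90.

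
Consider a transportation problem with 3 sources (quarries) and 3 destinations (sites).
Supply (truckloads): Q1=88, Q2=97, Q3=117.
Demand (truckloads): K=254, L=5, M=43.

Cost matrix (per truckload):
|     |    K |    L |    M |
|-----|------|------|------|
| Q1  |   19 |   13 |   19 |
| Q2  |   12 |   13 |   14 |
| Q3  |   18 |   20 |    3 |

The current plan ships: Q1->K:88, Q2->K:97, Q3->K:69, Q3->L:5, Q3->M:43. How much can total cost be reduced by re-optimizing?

Current plan cost = 88·19 + 97·12 + 69·18 + 5·20 + 43·3 = 4307.
Optimal plan:
  Q1–K: 83 × 19 = 1577
  Q1–L: 5 × 13 = 65
  Q2–K: 97 × 12 = 1164
  Q3–K: 74 × 18 = 1332
  Q3–M: 43 × 3 = 129
Optimal cost = 4267.
Saving = 4307 − 4267 = 40.

40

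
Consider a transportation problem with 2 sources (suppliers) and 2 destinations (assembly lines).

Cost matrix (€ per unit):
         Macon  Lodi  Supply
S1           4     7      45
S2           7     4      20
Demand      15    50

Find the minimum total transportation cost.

350

A cheapest plan:
  S1->Macon: 15 batches
  S1->Lodi: 30 batches
  S2->Lodi: 20 batches
Total cost = €350.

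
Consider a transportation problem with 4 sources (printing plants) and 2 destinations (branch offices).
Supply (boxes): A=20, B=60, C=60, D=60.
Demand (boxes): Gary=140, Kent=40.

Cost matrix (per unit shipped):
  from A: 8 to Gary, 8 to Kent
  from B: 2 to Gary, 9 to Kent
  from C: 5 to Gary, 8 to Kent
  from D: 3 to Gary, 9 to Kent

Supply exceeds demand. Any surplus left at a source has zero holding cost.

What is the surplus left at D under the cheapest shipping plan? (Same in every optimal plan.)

0

An optimal plan:
  A–Kent: 20 × 8 = 160
  B–Gary: 60 × 2 = 120
  C–Gary: 20 × 5 = 100
  C–Kent: 20 × 8 = 160
  D–Gary: 60 × 3 = 180
Total cost = 720.
D ships 60 of its 60, leaving 0.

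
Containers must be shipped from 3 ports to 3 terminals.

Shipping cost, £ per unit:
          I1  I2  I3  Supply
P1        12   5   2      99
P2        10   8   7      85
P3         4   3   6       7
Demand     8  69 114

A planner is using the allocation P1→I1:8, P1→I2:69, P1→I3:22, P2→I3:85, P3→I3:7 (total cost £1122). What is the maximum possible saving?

Current plan cost = 8·12 + 69·5 + 22·2 + 85·7 + 7·6 = £1122.
Optimal plan:
  P1→I3: 99 × £2 = £198
  P2→I1: 1 × £10 = £10
  P2→I2: 69 × £8 = £552
  P2→I3: 15 × £7 = £105
  P3→I1: 7 × £4 = £28
Optimal cost = £893.
Saving = 1122 − 893 = £229.

229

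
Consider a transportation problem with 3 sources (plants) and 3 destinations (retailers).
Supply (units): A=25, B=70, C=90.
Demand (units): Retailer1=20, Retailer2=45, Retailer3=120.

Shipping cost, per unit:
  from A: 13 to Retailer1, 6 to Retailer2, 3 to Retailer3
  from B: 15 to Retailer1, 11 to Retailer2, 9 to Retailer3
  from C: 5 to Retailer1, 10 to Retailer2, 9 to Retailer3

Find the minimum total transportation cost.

1480

One minimum-cost allocation:
  A–Retailer3: 25 units
  B–Retailer3: 70 units
  C–Retailer1: 20 units
  C–Retailer2: 45 units
  C–Retailer3: 25 units
Total cost = 1480.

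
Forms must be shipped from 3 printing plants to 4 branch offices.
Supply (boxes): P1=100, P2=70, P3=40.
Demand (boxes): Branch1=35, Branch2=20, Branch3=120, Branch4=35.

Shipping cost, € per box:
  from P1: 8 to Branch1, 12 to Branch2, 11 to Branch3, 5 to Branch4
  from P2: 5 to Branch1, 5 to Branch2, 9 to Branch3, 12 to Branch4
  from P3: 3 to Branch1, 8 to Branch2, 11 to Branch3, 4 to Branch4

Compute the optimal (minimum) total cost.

A cheapest plan:
  P1->Branch3: 70 × €11 = €770
  P1->Branch4: 30 × €5 = €150
  P2->Branch2: 20 × €5 = €100
  P2->Branch3: 50 × €9 = €450
  P3->Branch1: 35 × €3 = €105
  P3->Branch4: 5 × €4 = €20
Total = 770 + 150 + 100 + 450 + 105 + 20 = €1595.
(Supply check: P1 ships 100; P2 ships 70; P3 ships 40.)

1595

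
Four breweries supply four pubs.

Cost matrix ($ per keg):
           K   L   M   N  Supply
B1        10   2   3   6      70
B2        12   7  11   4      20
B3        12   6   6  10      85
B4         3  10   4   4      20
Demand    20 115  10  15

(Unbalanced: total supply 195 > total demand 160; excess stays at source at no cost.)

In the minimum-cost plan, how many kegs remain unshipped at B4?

An optimal plan:
  B1→L: 70 × $2 = $140
  B2→N: 15 × $4 = $60
  B3→L: 45 × $6 = $270
  B3→M: 10 × $6 = $60
  B4→K: 20 × $3 = $60
Total cost = $590.
B4 ships 20 of its 20, leaving 0.

0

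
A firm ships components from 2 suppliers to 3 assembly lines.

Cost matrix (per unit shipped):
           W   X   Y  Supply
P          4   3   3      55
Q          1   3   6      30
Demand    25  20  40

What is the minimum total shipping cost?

205

An optimal shipping plan:
  P->X: 15 × 3 = 45
  P->Y: 40 × 3 = 120
  Q->W: 25 × 1 = 25
  Q->X: 5 × 3 = 15
Total = 45 + 120 + 25 + 15 = 205.
(Supply check: P ships 55; Q ships 30.)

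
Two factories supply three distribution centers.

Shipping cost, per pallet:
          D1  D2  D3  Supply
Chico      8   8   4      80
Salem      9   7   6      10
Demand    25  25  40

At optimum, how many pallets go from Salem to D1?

0

The minimum-cost plan:
  Chico->D1: 25 × 8 = 200
  Chico->D2: 15 × 8 = 120
  Chico->D3: 40 × 4 = 160
  Salem->D2: 10 × 7 = 70
Total cost = 550.
The route Salem→D1 is not used.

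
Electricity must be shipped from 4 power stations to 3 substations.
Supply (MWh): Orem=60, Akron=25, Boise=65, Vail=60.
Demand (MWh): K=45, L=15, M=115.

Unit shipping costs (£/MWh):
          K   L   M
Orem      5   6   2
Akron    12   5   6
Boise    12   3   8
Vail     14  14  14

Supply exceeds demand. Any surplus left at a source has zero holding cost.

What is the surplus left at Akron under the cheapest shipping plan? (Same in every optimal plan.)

Minimum-cost shipments:
  Orem to K: 20 × £5 = £100
  Orem to M: 40 × £2 = £80
  Akron to M: 25 × £6 = £150
  Boise to L: 15 × £3 = £45
  Boise to M: 50 × £8 = £400
  Vail to K: 25 × £14 = £350
Total cost = £1125.
Akron ships 25 of its 25, leaving 0.

0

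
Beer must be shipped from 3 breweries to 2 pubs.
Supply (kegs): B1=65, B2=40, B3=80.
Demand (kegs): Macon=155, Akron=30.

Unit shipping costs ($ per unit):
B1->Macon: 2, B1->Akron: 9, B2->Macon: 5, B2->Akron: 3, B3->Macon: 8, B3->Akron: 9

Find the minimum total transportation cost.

910

Optimal allocation:
  B1->Macon: 65 × $2 = $130
  B2->Macon: 10 × $5 = $50
  B2->Akron: 30 × $3 = $90
  B3->Macon: 80 × $8 = $640
Total = 130 + 50 + 90 + 640 = $910.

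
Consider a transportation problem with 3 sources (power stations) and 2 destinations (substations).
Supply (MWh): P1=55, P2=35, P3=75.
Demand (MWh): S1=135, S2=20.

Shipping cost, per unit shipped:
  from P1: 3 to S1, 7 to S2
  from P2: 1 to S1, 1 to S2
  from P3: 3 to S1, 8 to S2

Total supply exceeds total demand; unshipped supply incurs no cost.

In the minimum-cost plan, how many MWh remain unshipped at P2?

0

An optimal plan:
  P1→S1: 45 × 3 = 135
  P2→S1: 15 × 1 = 15
  P2→S2: 20 × 1 = 20
  P3→S1: 75 × 3 = 225
Total cost = 395.
P2 ships 35 of its 35, leaving 0.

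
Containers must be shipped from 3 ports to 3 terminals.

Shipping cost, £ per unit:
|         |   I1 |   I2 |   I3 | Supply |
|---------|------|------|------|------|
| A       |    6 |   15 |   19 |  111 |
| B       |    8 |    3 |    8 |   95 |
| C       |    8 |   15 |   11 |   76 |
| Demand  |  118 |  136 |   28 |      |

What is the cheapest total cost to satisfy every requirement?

A cheapest plan:
  A->I1: 111 TEU
  B->I2: 95 TEU
  C->I1: 7 TEU
  C->I2: 41 TEU
  C->I3: 28 TEU
Total cost = £1930.

1930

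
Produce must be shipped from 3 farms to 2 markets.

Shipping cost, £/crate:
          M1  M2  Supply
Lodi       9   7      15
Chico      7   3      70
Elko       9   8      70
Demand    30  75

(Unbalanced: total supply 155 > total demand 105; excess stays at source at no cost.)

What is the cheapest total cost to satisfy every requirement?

A cheapest plan:
  Lodi to M2: 5 × £7 = £35
  Chico to M2: 70 × £3 = £210
  Elko to M1: 30 × £9 = £270
Total = 35 + 210 + 270 = £515.

515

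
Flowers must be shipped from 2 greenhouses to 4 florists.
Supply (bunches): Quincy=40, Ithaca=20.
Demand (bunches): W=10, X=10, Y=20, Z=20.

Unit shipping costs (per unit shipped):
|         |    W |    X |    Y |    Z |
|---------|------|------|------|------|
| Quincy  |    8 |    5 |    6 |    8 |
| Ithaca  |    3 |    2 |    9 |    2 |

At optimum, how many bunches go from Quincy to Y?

20

Solving gives:
  Quincy->W: 10 × 8 = 80
  Quincy->X: 10 × 5 = 50
  Quincy->Y: 20 × 6 = 120
  Ithaca->Z: 20 × 2 = 40
Total cost = 290.
So Quincy→Y carries 20 bunches.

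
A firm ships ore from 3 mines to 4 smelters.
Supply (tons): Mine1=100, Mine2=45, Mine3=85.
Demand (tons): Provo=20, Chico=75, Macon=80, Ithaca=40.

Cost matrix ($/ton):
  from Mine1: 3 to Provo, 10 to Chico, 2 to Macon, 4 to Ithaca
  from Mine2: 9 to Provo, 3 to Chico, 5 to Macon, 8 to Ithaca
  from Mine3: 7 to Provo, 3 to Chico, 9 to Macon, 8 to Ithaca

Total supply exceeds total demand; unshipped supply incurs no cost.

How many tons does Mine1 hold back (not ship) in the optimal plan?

0

An optimal plan:
  Mine1–Provo: 20 × $3 = $60
  Mine1–Macon: 40 × $2 = $80
  Mine1–Ithaca: 40 × $4 = $160
  Mine2–Chico: 5 × $3 = $15
  Mine2–Macon: 40 × $5 = $200
  Mine3–Chico: 70 × $3 = $210
Total cost = $725.
Mine1 ships 100 of its 100, leaving 0.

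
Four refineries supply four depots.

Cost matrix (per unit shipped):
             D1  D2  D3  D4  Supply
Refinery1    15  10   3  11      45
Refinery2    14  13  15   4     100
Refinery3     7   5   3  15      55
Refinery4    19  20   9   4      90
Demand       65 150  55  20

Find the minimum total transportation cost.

An optimal shipping plan:
  Refinery1->D2: 45 × 10 = 450
  Refinery2->D1: 50 × 14 = 700
  Refinery2->D2: 50 × 13 = 650
  Refinery3->D2: 55 × 5 = 275
  Refinery4->D1: 15 × 19 = 285
  Refinery4->D3: 55 × 9 = 495
  Refinery4->D4: 20 × 4 = 80
Total = 450 + 700 + 650 + 275 + 285 + 495 + 80 = 2935.

2935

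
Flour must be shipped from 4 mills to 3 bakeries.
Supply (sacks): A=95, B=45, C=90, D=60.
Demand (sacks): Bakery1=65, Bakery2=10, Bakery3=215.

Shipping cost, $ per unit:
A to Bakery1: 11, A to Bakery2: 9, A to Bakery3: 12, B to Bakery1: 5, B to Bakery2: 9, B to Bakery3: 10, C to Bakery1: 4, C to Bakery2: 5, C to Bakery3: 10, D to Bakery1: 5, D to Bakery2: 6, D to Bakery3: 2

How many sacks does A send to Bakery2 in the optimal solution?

0

The minimum-cost plan:
  A–Bakery3: 95 × $12 = $1140
  B–Bakery3: 45 × $10 = $450
  C–Bakery1: 65 × $4 = $260
  C–Bakery2: 10 × $5 = $50
  C–Bakery3: 15 × $10 = $150
  D–Bakery3: 60 × $2 = $120
Total cost = $2170.
The route A→Bakery2 is not used.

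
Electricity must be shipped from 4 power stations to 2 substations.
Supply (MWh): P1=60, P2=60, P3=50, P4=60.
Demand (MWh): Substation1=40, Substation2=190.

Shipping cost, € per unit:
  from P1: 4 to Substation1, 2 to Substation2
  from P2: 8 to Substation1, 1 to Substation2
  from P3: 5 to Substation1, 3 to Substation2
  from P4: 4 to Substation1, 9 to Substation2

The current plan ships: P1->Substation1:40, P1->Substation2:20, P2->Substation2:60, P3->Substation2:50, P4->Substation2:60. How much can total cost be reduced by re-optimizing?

280

Current plan cost = 40·4 + 20·2 + 60·1 + 50·3 + 60·9 = €950.
Optimal plan:
  P1–Substation2: 60 × €2 = €120
  P2–Substation2: 60 × €1 = €60
  P3–Substation2: 50 × €3 = €150
  P4–Substation1: 40 × €4 = €160
  P4–Substation2: 20 × €9 = €180
Optimal cost = €670.
Saving = 950 − 670 = €280.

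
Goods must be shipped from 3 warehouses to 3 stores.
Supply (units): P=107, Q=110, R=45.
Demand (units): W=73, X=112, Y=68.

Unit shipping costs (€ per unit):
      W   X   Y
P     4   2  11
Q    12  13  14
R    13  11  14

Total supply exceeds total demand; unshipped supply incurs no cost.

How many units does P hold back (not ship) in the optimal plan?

0

An optimal plan:
  P→X: 107 × €2 = €214
  Q→W: 73 × €12 = €876
  Q→Y: 37 × €14 = €518
  R→X: 5 × €11 = €55
  R→Y: 31 × €14 = €434
Total cost = €2097.
P ships 107 of its 107, leaving 0.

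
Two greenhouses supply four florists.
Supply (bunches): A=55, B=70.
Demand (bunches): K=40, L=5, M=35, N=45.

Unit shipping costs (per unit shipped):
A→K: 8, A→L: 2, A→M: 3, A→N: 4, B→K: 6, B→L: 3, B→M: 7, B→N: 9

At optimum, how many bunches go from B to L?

The minimum-cost plan:
  A–M: 10 × 3 = 30
  A–N: 45 × 4 = 180
  B–K: 40 × 6 = 240
  B–L: 5 × 3 = 15
  B–M: 25 × 7 = 175
Total cost = 640.
So B→L carries 5 bunches.

5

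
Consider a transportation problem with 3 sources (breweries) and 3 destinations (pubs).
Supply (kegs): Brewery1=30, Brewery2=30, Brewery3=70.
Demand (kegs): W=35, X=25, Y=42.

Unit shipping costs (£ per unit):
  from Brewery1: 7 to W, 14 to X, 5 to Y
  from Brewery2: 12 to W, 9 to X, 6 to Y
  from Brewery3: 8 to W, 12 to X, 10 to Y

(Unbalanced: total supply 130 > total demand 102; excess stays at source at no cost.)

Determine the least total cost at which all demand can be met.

748

An optimal shipping plan:
  Brewery1→Y: 30 × £5 = £150
  Brewery2→X: 18 × £9 = £162
  Brewery2→Y: 12 × £6 = £72
  Brewery3→W: 35 × £8 = £280
  Brewery3→X: 7 × £12 = £84
Total = 150 + 162 + 72 + 280 + 84 = £748.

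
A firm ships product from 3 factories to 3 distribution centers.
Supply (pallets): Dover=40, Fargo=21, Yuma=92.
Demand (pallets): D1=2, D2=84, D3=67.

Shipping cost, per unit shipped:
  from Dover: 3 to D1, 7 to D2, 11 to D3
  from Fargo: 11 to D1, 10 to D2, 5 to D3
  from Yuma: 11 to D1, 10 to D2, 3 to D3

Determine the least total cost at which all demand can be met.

Optimal allocation:
  Dover→D1: 2 × 3 = 6
  Dover→D2: 38 × 7 = 266
  Fargo→D2: 21 × 10 = 210
  Yuma→D2: 25 × 10 = 250
  Yuma→D3: 67 × 3 = 201
Total = 6 + 266 + 210 + 250 + 201 = 933.

933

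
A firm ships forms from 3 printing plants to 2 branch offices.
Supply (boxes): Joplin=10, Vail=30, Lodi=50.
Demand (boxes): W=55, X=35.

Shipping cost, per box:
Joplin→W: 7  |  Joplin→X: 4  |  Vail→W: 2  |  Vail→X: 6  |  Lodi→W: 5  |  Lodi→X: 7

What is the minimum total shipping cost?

400

A cheapest plan:
  Joplin to X: 10 × 4 = 40
  Vail to W: 30 × 2 = 60
  Lodi to W: 25 × 5 = 125
  Lodi to X: 25 × 7 = 175
Total = 40 + 60 + 125 + 175 = 400.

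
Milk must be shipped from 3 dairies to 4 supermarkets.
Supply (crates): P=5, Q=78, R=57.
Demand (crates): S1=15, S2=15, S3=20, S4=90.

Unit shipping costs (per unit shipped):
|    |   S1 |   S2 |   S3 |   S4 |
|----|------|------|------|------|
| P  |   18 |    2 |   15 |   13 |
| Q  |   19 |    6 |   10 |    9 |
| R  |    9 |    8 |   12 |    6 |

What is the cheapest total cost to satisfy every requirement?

1089

Optimal allocation:
  P->S2: 5 × 2 = 10
  Q->S2: 10 × 6 = 60
  Q->S3: 20 × 10 = 200
  Q->S4: 48 × 9 = 432
  R->S1: 15 × 9 = 135
  R->S4: 42 × 6 = 252
Total = 10 + 60 + 200 + 432 + 135 + 252 = 1089.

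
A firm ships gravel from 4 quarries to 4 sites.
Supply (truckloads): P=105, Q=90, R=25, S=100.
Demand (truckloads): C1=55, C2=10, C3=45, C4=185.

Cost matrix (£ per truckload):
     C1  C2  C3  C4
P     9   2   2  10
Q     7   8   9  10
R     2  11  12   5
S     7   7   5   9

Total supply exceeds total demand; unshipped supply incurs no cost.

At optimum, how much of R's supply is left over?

0

Minimum-cost shipments:
  P–C2: 10 × £2 = £20
  P–C3: 45 × £2 = £90
  P–C4: 50 × £10 = £500
  Q–C1: 30 × £7 = £210
  Q–C4: 35 × £10 = £350
  R–C1: 25 × £2 = £50
  S–C4: 100 × £9 = £900
Total cost = £2120.
R ships 25 of its 25, leaving 0.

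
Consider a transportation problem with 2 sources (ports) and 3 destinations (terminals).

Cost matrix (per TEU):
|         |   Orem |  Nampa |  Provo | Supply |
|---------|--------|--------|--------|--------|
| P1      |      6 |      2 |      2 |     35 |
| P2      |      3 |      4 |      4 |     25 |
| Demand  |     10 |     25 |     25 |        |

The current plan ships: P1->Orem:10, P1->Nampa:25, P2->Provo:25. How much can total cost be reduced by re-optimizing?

Current plan cost = 10·6 + 25·2 + 25·4 = 210.
Optimal plan:
  P1->Nampa: 25 × 2 = 50
  P1->Provo: 10 × 2 = 20
  P2->Orem: 10 × 3 = 30
  P2->Provo: 15 × 4 = 60
Optimal cost = 160.
Saving = 210 − 160 = 50.

50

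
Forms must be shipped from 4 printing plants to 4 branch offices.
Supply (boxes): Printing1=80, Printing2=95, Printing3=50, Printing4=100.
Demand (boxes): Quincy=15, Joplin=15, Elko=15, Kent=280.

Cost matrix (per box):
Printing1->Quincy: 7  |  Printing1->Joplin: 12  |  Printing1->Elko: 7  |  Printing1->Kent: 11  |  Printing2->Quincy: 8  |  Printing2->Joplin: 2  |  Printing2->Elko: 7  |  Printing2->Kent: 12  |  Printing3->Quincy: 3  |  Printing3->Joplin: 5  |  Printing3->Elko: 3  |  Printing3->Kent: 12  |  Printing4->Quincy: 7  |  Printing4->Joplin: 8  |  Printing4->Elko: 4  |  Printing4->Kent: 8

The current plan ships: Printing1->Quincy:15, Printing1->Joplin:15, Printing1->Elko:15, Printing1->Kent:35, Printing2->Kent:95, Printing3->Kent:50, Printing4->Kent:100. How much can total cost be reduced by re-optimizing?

315

Current plan cost = 15·7 + 15·12 + 15·7 + 35·11 + 95·12 + 50·12 + 100·8 = 3315.
Optimal plan:
  Printing1–Kent: 80 × 11 = 880
  Printing2–Joplin: 15 × 2 = 30
  Printing2–Kent: 80 × 12 = 960
  Printing3–Quincy: 15 × 3 = 45
  Printing3–Elko: 15 × 3 = 45
  Printing3–Kent: 20 × 12 = 240
  Printing4–Kent: 100 × 8 = 800
Optimal cost = 3000.
Saving = 3315 − 3000 = 315.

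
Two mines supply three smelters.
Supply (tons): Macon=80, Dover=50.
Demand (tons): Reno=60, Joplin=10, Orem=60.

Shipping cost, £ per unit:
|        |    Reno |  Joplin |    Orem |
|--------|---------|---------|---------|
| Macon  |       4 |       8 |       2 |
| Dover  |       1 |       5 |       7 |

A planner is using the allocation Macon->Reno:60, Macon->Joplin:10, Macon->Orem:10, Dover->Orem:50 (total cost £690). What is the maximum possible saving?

Current plan cost = 60·4 + 10·8 + 10·2 + 50·7 = £690.
Optimal plan:
  Macon to Reno: 10 × £4 = £40
  Macon to Joplin: 10 × £8 = £80
  Macon to Orem: 60 × £2 = £120
  Dover to Reno: 50 × £1 = £50
Optimal cost = £290.
Saving = 690 − 290 = £400.

400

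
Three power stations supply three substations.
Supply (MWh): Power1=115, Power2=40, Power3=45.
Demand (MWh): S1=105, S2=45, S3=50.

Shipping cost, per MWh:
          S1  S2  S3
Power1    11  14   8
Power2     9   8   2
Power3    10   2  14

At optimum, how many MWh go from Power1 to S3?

The minimum-cost plan:
  Power1 to S1: 105 × 11 = 1155
  Power1 to S3: 10 × 8 = 80
  Power2 to S3: 40 × 2 = 80
  Power3 to S2: 45 × 2 = 90
Total cost = 1405.
So Power1→S3 carries 10 MWh.

10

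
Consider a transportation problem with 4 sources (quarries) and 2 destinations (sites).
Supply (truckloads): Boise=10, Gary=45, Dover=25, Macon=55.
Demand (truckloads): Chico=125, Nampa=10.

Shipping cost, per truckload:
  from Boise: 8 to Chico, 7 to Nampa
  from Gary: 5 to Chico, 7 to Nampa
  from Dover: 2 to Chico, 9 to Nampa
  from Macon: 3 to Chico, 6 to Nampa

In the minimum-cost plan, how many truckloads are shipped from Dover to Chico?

The minimum-cost plan:
  Boise→Nampa: 10 × 7 = 70
  Gary→Chico: 45 × 5 = 225
  Dover→Chico: 25 × 2 = 50
  Macon→Chico: 55 × 3 = 165
Total cost = 510.
So Dover→Chico carries 25 truckloads.

25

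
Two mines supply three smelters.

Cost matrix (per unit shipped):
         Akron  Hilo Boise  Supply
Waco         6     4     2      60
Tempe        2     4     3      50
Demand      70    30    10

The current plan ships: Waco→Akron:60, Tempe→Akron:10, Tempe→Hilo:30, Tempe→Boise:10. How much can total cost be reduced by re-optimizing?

170

Current plan cost = 60·6 + 10·2 + 30·4 + 10·3 = 530.
Optimal plan:
  Waco->Akron: 20 × 6 = 120
  Waco->Hilo: 30 × 4 = 120
  Waco->Boise: 10 × 2 = 20
  Tempe->Akron: 50 × 2 = 100
Optimal cost = 360.
Saving = 530 − 360 = 170.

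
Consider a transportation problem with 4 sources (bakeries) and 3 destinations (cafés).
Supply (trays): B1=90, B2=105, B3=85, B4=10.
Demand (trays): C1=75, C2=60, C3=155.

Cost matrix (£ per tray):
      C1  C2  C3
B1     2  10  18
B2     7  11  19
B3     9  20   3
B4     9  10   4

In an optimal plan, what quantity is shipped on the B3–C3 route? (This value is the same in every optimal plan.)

The minimum-cost plan:
  B1 to C1: 75 × £2 = £150
  B1 to C2: 15 × £10 = £150
  B2 to C2: 45 × £11 = £495
  B2 to C3: 60 × £19 = £1140
  B3 to C3: 85 × £3 = £255
  B4 to C3: 10 × £4 = £40
Total cost = £2230.
So B3→C3 carries 85 trays.

85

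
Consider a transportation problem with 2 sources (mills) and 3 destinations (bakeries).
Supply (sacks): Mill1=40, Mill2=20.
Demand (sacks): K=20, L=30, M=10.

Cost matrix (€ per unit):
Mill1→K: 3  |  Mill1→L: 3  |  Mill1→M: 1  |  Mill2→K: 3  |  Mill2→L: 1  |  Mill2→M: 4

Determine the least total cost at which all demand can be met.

An optimal shipping plan:
  Mill1–K: 20 × €3 = €60
  Mill1–L: 10 × €3 = €30
  Mill1–M: 10 × €1 = €10
  Mill2–L: 20 × €1 = €20
Total = 60 + 30 + 10 + 20 = €120.

120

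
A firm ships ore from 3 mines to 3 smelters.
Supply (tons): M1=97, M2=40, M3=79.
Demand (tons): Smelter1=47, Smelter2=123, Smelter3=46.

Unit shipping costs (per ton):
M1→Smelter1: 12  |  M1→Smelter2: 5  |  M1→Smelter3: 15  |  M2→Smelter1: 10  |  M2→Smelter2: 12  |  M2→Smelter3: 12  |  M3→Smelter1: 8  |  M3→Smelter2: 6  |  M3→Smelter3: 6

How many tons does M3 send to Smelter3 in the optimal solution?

The minimum-cost plan:
  M1–Smelter2: 97 × 5 = 485
  M2–Smelter1: 40 × 10 = 400
  M3–Smelter1: 7 × 8 = 56
  M3–Smelter2: 26 × 6 = 156
  M3–Smelter3: 46 × 6 = 276
Total cost = 1373.
So M3→Smelter3 carries 46 tons.

46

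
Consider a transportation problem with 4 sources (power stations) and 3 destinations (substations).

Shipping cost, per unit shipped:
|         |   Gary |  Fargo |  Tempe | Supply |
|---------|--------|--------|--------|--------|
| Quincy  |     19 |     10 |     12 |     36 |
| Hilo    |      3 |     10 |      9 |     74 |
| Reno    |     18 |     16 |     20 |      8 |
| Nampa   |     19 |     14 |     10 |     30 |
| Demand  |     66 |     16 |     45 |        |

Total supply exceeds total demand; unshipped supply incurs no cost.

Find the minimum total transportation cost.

A cheapest plan:
  Quincy to Fargo: 16 MWh
  Quincy to Tempe: 7 MWh
  Hilo to Gary: 66 MWh
  Hilo to Tempe: 8 MWh
  Nampa to Tempe: 30 MWh
Total cost = 814.

814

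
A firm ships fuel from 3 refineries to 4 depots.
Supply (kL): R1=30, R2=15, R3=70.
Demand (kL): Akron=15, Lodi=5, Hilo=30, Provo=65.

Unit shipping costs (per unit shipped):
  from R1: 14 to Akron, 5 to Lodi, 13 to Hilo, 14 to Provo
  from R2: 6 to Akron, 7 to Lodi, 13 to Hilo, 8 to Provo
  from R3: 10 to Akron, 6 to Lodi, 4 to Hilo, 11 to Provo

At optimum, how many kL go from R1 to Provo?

The minimum-cost plan:
  R1–Lodi: 5 × 5 = 25
  R1–Provo: 25 × 14 = 350
  R2–Akron: 15 × 6 = 90
  R3–Hilo: 30 × 4 = 120
  R3–Provo: 40 × 11 = 440
Total cost = 1025.
So R1→Provo carries 25 kL.

25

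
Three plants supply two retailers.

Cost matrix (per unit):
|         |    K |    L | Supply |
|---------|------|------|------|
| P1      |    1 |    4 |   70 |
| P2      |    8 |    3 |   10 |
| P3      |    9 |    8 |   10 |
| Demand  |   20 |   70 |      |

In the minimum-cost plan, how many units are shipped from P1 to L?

50

Optimal shipments:
  P1->K: 20 × 1 = 20
  P1->L: 50 × 4 = 200
  P2->L: 10 × 3 = 30
  P3->L: 10 × 8 = 80
Total cost = 330.
So P1→L carries 50 units.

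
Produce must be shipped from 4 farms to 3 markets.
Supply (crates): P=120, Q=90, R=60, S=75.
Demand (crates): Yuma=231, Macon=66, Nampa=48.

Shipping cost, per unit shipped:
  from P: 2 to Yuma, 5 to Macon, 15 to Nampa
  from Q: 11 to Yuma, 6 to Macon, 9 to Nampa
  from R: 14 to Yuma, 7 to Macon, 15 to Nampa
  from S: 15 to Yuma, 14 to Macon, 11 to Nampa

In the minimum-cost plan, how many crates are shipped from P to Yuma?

Optimal shipments:
  P–Yuma: 120 × 2 = 240
  Q–Yuma: 84 × 11 = 924
  Q–Macon: 6 × 6 = 36
  R–Macon: 60 × 7 = 420
  S–Yuma: 27 × 15 = 405
  S–Nampa: 48 × 11 = 528
Total cost = 2553.
So P→Yuma carries 120 crates.

120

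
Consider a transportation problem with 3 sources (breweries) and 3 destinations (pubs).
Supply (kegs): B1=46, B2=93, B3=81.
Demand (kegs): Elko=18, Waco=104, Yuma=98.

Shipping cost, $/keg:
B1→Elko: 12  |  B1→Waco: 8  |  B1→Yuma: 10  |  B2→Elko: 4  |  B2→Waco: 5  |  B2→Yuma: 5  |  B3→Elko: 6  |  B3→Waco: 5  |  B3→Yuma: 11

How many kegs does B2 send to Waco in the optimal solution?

0

Solving gives:
  B1->Waco: 23 kegs
  B1->Yuma: 23 kegs
  B2->Elko: 18 kegs
  B2->Yuma: 75 kegs
  B3->Waco: 81 kegs
Total cost = $1266.
The route B2→Waco is not used.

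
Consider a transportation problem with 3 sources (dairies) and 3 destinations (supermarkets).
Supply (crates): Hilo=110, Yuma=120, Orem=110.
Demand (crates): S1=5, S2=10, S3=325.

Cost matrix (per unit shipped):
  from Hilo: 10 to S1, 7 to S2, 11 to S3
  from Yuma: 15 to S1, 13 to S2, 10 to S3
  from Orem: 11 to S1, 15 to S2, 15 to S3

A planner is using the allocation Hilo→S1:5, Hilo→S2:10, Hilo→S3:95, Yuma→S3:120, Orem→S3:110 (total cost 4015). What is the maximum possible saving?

Current plan cost = 5·10 + 10·7 + 95·11 + 120·10 + 110·15 = 4015.
Optimal plan:
  Hilo to S2: 10 × 7 = 70
  Hilo to S3: 100 × 11 = 1100
  Yuma to S3: 120 × 10 = 1200
  Orem to S1: 5 × 11 = 55
  Orem to S3: 105 × 15 = 1575
Optimal cost = 4000.
Saving = 4015 − 4000 = 15.

15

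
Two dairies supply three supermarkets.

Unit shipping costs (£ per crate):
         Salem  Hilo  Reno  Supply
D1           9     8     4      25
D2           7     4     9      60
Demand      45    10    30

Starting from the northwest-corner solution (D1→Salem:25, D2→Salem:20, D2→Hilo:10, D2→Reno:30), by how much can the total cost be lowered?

175

Current plan cost = 25·9 + 20·7 + 10·4 + 30·9 = £675.
Optimal plan:
  D1→Reno: 25 × £4 = £100
  D2→Salem: 45 × £7 = £315
  D2→Hilo: 10 × £4 = £40
  D2→Reno: 5 × £9 = £45
Optimal cost = £500.
Saving = 675 − 500 = £175.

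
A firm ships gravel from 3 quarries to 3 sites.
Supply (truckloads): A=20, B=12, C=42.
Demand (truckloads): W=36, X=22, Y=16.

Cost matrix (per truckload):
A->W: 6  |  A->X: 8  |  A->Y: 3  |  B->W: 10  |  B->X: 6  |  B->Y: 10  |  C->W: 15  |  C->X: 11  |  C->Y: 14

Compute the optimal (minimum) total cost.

734

One minimum-cost allocation:
  A→W: 4 × 6 = 24
  A→Y: 16 × 3 = 48
  B→X: 12 × 6 = 72
  C→W: 32 × 15 = 480
  C→X: 10 × 11 = 110
Total = 24 + 48 + 72 + 480 + 110 = 734.
(Supply check: A ships 20; B ships 12; C ships 42.)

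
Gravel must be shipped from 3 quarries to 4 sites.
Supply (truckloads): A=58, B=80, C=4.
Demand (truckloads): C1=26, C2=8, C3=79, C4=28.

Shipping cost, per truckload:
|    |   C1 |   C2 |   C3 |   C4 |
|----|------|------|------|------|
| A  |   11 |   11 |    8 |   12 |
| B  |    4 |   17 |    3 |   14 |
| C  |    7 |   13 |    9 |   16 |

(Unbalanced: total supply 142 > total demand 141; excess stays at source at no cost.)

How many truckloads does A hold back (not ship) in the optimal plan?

Minimum-cost shipments:
  A->C2: 8 × 11 = 88
  A->C3: 21 × 8 = 168
  A->C4: 28 × 12 = 336
  B->C1: 22 × 4 = 88
  B->C3: 58 × 3 = 174
  C->C1: 4 × 7 = 28
Total cost = 882.
A ships 57 of its 58, leaving 1.

1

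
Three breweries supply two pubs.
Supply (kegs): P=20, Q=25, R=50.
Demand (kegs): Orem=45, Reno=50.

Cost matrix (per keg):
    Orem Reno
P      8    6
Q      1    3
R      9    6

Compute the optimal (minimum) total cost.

485

One minimum-cost allocation:
  P–Orem: 20 × 8 = 160
  Q–Orem: 25 × 1 = 25
  R–Reno: 50 × 6 = 300
Total = 160 + 25 + 300 = 485.
(Supply check: P ships 20; Q ships 25; R ships 50.)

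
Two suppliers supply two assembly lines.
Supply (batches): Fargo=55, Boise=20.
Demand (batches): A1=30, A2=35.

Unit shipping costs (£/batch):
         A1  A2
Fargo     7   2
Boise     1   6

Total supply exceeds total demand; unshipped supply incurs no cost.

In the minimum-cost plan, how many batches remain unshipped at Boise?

0

Minimum-cost shipments:
  Fargo to A1: 10 × £7 = £70
  Fargo to A2: 35 × £2 = £70
  Boise to A1: 20 × £1 = £20
Total cost = £160.
Boise ships 20 of its 20, leaving 0.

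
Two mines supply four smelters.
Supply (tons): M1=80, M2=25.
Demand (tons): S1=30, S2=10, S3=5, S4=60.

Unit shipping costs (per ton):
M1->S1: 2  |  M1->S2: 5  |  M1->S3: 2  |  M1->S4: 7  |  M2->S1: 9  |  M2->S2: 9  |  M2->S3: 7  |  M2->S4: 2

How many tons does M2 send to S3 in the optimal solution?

0

Optimal shipments:
  M1->S1: 30 × 2 = 60
  M1->S2: 10 × 5 = 50
  M1->S3: 5 × 2 = 10
  M1->S4: 35 × 7 = 245
  M2->S4: 25 × 2 = 50
Total cost = 415.
The route M2→S3 is not used.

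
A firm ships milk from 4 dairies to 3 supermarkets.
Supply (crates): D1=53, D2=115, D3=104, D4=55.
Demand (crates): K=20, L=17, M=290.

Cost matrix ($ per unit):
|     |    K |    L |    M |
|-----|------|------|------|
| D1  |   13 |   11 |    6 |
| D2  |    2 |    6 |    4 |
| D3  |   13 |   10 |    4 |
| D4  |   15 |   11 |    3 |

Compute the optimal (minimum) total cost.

1353

One minimum-cost allocation:
  D1 to M: 53 × $6 = $318
  D2 to K: 20 × $2 = $40
  D2 to L: 17 × $6 = $102
  D2 to M: 78 × $4 = $312
  D3 to M: 104 × $4 = $416
  D4 to M: 55 × $3 = $165
Total = 318 + 40 + 102 + 312 + 416 + 165 = $1353.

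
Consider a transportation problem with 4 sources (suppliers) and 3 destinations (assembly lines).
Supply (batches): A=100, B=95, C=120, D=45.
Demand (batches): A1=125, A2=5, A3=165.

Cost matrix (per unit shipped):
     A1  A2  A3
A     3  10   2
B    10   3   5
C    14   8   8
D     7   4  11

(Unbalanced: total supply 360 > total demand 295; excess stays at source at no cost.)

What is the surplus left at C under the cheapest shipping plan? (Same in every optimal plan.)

An optimal plan:
  A->A1: 80 batches
  A->A3: 20 batches
  B->A2: 5 batches
  B->A3: 90 batches
  C->A3: 55 batches
  D->A1: 45 batches
Total cost = 1500.
C ships 55 of its 120, leaving 65.

65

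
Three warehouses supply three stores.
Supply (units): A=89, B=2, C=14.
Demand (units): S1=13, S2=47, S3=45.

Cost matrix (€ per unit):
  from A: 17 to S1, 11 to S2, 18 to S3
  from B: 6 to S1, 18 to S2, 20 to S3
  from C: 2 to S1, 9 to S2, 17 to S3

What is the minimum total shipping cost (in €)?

A cheapest plan:
  A to S2: 44 units
  A to S3: 45 units
  B to S1: 2 units
  C to S1: 11 units
  C to S2: 3 units
Total cost = €1355.
(Supply check: A ships 89; B ships 2; C ships 14.)

1355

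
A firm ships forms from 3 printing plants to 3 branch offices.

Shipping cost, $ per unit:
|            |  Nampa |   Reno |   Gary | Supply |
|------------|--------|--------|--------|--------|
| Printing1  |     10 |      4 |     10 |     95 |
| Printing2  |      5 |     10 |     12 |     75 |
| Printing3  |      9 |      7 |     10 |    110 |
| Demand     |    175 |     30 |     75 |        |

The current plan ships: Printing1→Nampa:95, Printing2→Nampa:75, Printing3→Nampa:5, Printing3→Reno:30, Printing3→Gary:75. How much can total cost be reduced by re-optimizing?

Current plan cost = 95·10 + 75·5 + 5·9 + 30·7 + 75·10 = $2330.
Optimal plan:
  Printing1→Reno: 30 boxes
  Printing1→Gary: 65 boxes
  Printing2→Nampa: 75 boxes
  Printing3→Nampa: 100 boxes
  Printing3→Gary: 10 boxes
Optimal cost = $2145.
Saving = 2330 − 2145 = $185.

185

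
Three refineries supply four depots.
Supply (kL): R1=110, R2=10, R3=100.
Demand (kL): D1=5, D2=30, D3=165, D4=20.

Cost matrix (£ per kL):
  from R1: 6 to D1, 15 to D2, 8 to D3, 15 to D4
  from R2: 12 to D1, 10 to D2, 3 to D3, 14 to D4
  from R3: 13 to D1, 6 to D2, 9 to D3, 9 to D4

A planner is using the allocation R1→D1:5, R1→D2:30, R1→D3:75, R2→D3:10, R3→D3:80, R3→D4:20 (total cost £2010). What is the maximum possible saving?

300

Current plan cost = 5·6 + 30·15 + 75·8 + 10·3 + 80·9 + 20·9 = £2010.
Optimal plan:
  R1->D1: 5 × £6 = £30
  R1->D3: 105 × £8 = £840
  R2->D3: 10 × £3 = £30
  R3->D2: 30 × £6 = £180
  R3->D3: 50 × £9 = £450
  R3->D4: 20 × £9 = £180
Optimal cost = £1710.
Saving = 2010 − 1710 = £300.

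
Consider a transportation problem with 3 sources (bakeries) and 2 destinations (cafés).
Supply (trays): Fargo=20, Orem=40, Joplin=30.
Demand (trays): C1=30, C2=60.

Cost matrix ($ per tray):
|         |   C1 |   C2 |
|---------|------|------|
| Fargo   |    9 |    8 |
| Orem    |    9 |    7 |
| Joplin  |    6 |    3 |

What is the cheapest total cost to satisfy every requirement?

570

A cheapest plan:
  Fargo->C1: 20 × $9 = $180
  Orem->C1: 10 × $9 = $90
  Orem->C2: 30 × $7 = $210
  Joplin->C2: 30 × $3 = $90
Total = 180 + 90 + 210 + 90 = $570.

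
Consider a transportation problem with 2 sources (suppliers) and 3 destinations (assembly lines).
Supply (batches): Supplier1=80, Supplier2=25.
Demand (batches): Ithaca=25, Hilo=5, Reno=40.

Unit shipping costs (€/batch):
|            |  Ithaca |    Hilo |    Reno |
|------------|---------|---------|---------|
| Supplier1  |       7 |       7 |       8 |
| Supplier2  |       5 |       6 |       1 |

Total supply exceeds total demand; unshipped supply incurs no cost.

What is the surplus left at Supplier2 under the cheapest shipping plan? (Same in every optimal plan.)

0

Minimum-cost shipments:
  Supplier1–Ithaca: 25 × €7 = €175
  Supplier1–Hilo: 5 × €7 = €35
  Supplier1–Reno: 15 × €8 = €120
  Supplier2–Reno: 25 × €1 = €25
Total cost = €355.
Supplier2 ships 25 of its 25, leaving 0.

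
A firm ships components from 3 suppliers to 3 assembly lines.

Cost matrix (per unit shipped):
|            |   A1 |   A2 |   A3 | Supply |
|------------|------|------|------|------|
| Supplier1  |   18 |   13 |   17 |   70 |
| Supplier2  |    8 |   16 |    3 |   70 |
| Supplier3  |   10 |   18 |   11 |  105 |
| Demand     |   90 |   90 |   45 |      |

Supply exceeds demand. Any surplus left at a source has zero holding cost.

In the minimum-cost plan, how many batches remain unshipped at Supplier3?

20

Minimum-cost shipments:
  Supplier1–A2: 70 × 13 = 910
  Supplier2–A1: 5 × 8 = 40
  Supplier2–A2: 20 × 16 = 320
  Supplier2–A3: 45 × 3 = 135
  Supplier3–A1: 85 × 10 = 850
Total cost = 2255.
Supplier3 ships 85 of its 105, leaving 20.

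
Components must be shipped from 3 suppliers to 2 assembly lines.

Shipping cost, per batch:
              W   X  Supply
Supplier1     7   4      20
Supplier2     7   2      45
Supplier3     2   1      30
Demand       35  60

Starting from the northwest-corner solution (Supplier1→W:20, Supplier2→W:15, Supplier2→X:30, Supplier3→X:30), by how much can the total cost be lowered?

90

Current plan cost = 20·7 + 15·7 + 30·2 + 30·1 = 335.
Optimal plan:
  Supplier1→W: 5 × 7 = 35
  Supplier1→X: 15 × 4 = 60
  Supplier2→X: 45 × 2 = 90
  Supplier3→W: 30 × 2 = 60
Optimal cost = 245.
Saving = 335 − 245 = 90.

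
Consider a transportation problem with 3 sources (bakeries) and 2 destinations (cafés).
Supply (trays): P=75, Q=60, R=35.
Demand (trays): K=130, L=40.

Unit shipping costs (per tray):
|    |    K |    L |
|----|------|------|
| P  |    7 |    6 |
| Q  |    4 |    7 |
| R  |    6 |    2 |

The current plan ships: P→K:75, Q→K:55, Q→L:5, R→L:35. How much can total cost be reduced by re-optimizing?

20

Current plan cost = 75·7 + 55·4 + 5·7 + 35·2 = 850.
Optimal plan:
  P to K: 70 × 7 = 490
  P to L: 5 × 6 = 30
  Q to K: 60 × 4 = 240
  R to L: 35 × 2 = 70
Optimal cost = 830.
Saving = 850 − 830 = 20.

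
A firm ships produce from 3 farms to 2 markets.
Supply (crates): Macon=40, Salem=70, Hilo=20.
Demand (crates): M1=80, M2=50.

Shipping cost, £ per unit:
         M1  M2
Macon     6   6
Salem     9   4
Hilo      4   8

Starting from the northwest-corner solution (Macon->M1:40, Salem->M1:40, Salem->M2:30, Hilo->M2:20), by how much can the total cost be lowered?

Current plan cost = 40·6 + 40·9 + 30·4 + 20·8 = £880.
Optimal plan:
  Macon→M1: 40 × £6 = £240
  Salem→M1: 20 × £9 = £180
  Salem→M2: 50 × £4 = £200
  Hilo→M1: 20 × £4 = £80
Optimal cost = £700.
Saving = 880 − 700 = £180.

180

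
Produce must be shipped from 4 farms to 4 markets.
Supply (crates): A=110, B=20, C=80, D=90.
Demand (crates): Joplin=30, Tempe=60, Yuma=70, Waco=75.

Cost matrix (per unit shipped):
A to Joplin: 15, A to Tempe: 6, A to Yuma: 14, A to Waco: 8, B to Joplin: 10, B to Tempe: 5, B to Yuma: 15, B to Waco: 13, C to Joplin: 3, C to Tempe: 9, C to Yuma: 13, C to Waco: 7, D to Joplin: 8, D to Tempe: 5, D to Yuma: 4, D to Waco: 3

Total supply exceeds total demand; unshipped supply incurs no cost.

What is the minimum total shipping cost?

1160

An optimal shipping plan:
  A–Tempe: 40 × 6 = 240
  A–Waco: 5 × 8 = 40
  B–Tempe: 20 × 5 = 100
  C–Joplin: 30 × 3 = 90
  C–Waco: 50 × 7 = 350
  D–Yuma: 70 × 4 = 280
  D–Waco: 20 × 3 = 60
Total = 240 + 40 + 100 + 90 + 350 + 280 + 60 = 1160.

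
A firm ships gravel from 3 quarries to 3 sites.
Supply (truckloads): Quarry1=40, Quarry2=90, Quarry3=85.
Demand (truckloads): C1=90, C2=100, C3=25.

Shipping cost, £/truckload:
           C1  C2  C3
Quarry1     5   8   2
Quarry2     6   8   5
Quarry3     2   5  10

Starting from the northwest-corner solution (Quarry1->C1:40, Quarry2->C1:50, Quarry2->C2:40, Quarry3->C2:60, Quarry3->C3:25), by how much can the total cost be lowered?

Current plan cost = 40·5 + 50·6 + 40·8 + 60·5 + 25·10 = £1370.
Optimal plan:
  Quarry1->C1: 5 × £5 = £25
  Quarry1->C2: 10 × £8 = £80
  Quarry1->C3: 25 × £2 = £50
  Quarry2->C2: 90 × £8 = £720
  Quarry3->C1: 85 × £2 = £170
Optimal cost = £1045.
Saving = 1370 − 1045 = £325.

325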